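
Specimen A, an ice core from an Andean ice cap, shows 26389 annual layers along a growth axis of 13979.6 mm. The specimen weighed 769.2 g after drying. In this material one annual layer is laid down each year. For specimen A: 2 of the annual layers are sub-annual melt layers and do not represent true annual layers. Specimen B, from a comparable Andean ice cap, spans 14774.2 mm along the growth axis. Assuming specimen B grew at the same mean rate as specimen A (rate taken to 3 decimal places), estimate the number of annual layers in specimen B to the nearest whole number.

Specimen A: correcting the raw count gives 26389 − 2 = 26387 true annual layers.
A: 13979.6 mm over 26387 years gives 13979.6 / 26387 ≈ 0.530 mm per year.
B spans 14774.2 / 0.530 = 27875.85 years ≈ 27876 annual layers.

27876 annual layers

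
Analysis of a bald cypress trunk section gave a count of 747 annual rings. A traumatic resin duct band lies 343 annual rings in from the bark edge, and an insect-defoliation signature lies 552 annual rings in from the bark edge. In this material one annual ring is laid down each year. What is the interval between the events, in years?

209 years

The two markers are separated by 552 − 343 = 209 annual rings.
That is 209 years at one annual ring per year.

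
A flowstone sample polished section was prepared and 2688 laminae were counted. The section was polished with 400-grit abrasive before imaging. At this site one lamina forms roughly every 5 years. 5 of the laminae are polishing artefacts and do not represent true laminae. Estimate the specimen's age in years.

13415 years

After corrections the count is 2688 − 5 = 2683 laminae.
2683 laminae at 5 years each span 2683 × 5 = 13415 years.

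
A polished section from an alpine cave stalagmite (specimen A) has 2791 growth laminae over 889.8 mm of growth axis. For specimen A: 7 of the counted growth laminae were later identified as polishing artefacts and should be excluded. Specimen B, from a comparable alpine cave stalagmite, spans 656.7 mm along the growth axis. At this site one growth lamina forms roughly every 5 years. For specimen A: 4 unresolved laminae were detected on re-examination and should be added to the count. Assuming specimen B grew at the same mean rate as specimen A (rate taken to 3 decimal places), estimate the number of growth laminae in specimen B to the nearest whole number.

Specimen A: adjusted count: 2791 − 7 + 4 = 2788 growth laminae.
Specimen A: at 5 years per growth lamina, 2788 × 5 = 13940 years.
A: 889.8 mm over 13940 years gives 889.8 / 13940 ≈ 0.064 mm per year.
For B, 656.7 / 0.064 = 10260.94 years; at 5 years per growth lamina that is 10260.94 / 5 ≈ 2052 growth laminae.

2052 growth laminae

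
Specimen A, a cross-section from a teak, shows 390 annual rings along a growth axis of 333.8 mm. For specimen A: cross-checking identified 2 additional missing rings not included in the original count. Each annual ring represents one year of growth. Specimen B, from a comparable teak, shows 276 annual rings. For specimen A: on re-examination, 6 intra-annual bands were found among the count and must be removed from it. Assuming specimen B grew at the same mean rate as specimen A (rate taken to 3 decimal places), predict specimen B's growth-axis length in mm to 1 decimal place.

238.7 mm

Specimen A: after corrections the count is 390 − 6 + 2 = 386 annual rings.
A: Mean rate = 333.8 mm / 386 years ≈ 0.865 mm/yr.
Length of B = 0.865 × 276 = 238.7 mm.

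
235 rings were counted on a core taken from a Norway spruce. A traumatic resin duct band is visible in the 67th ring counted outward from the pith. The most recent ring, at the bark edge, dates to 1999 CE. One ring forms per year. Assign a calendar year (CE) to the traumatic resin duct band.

Between ring 67 and the bark edge there are 235 − 67 = 168 rings.
Counting back 168 years from 1999 CE places the traumatic resin duct band in 1999 − 168 = 1831 CE.

1831 CE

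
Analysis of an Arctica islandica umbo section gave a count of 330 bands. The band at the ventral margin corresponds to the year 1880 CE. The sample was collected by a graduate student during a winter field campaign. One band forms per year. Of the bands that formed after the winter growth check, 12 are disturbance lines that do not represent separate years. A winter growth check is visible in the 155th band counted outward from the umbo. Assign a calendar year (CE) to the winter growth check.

1717 CE

330 − 155 = 175 bands lie beyond the winter growth check toward the ventral margin.
Removing the 12 false bands leaves 175 − 12 = 163 true bands beyond the winter growth check.
The band at the ventral margin is 1880 CE, so the winter growth check dates to 1880 − 163 = 1717 CE.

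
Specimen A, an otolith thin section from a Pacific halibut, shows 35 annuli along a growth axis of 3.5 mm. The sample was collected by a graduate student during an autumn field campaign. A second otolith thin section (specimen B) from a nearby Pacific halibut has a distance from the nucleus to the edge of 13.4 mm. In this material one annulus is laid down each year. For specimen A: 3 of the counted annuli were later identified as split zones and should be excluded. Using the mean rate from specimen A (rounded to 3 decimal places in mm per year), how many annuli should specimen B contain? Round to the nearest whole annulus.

Specimen A: adjusted count: 35 − 3 = 32 annuli.
A: Extension rate ≈ 3.5 / 32 = 0.109 mm/yr.
B spans 13.4 / 0.109 = 122.94 years ≈ 123 annuli.

123 annuli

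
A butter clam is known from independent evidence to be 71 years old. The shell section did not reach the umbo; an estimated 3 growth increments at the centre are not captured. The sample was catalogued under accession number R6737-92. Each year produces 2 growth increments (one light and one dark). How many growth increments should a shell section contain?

139 growth increments

Expected growth increments: 71 × 2 = 142.
142 − 3 missed = 139 growth increments expected in the prepared section.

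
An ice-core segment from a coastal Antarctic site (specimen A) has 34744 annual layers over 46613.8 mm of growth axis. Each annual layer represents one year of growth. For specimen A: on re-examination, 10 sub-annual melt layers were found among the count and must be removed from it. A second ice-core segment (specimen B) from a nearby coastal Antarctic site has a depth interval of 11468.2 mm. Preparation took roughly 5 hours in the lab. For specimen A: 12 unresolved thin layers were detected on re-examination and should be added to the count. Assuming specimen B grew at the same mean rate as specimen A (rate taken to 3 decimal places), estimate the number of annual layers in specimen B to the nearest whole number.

8546 annual layers

Specimen A: true annual layer count = 34744 − 10 + 12 = 34746.
A: Mean rate = 46613.8 mm / 34746 years ≈ 1.342 mm per year.
B spans 11468.2 / 1.342 = 8545.60 years ≈ 8546 annual layers.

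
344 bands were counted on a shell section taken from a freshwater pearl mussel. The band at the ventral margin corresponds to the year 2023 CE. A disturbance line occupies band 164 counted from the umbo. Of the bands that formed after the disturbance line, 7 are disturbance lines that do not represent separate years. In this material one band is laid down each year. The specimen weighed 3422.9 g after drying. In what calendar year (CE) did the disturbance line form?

The disturbance line sits at band 164 from the umbo, so 344 − 164 = 180 bands formed after it.
Removing the 7 false bands leaves 180 − 7 = 173 true bands beyond the disturbance line.
2023 − 173 = 1850 CE.

1850 CE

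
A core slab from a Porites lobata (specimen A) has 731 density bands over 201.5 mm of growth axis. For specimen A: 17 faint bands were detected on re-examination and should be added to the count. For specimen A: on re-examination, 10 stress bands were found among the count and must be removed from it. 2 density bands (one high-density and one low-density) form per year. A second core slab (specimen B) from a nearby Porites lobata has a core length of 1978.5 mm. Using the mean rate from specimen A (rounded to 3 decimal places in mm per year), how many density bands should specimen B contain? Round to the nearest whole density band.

7247 density bands

Specimen A: adjusted count: 731 − 10 + 17 = 738 density bands.
Specimen A: with 2 density bands per year, 738 / 2 = 369 years.
A: Extension rate ≈ 201.5 / 369 = 0.546 mm per year.
B spans 1978.5 / 0.546 = 3623.63 years; at 2 density bands per year that is 3623.63 × 2 ≈ 7247 density bands.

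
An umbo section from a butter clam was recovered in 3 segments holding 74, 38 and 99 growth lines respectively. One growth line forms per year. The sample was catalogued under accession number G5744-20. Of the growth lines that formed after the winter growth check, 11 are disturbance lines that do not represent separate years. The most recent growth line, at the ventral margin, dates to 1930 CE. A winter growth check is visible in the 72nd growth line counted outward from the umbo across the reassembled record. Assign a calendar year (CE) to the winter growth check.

1802 CE

Total growth lines = 74 + 38 + 99 = 211.
211 − 72 = 139 growth lines lie beyond the winter growth check toward the ventral margin.
Excluding 11 false growth lines: 139 − 11 = 128.
Counting back 128 years from 1930 CE places the winter growth check in 1930 − 128 = 1802 CE.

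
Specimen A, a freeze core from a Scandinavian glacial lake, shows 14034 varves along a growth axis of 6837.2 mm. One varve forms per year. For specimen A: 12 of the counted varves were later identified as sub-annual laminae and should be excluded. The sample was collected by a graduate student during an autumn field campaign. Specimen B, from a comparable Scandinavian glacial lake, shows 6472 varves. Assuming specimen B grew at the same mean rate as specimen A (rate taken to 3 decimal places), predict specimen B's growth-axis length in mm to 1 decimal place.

3158.3 mm

Specimen A: after corrections the count is 14034 − 12 = 14022 varves.
A: Extension rate ≈ 6837.2 / 14022 = 0.488 mm per year.
For B, 0.488 mm/year × 6472 years = 3158.3 mm.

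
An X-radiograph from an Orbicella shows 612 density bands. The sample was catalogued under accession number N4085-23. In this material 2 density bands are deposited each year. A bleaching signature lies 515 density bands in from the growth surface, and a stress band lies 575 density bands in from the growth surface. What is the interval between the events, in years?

30 years

575 − 515 = 60 density bands lie between the two events.
Dividing by 2 density bands per year: 60 / 2 = 30 years.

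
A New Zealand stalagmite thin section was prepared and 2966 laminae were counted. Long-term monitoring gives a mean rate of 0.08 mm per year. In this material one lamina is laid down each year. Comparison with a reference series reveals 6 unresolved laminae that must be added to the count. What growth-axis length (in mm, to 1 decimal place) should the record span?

After corrections the count is 2966 + 6 = 2972 laminae.
2972 years at 0.08 mm/year gives 0.08 × 2972 = 237.8 mm.

237.8 mm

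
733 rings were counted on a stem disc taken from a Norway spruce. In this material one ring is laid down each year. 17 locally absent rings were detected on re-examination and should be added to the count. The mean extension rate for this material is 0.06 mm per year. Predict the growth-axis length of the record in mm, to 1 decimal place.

45.0 mm

After corrections the count is 733 + 17 = 750 rings.
Predicted length = 0.06 mm/year × 750 years = 45.0 mm.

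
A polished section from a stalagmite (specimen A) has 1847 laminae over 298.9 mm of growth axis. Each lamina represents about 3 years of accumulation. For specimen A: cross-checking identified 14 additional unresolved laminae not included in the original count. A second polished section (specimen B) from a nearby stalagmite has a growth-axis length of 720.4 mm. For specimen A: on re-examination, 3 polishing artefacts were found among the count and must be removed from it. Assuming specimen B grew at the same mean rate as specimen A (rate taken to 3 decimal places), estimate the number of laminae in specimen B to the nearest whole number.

Specimen A: true lamina count = 1847 − 3 + 14 = 1858.
Specimen A: at 3 years per lamina, 1858 × 3 = 5574 years.
A: Extension rate ≈ 298.9 / 5574 = 0.054 mm/year.
For B, 720.4 / 0.054 = 13340.74 years; at 3 years per lamina that is 13340.74 / 3 ≈ 4447 laminae.

4447 laminae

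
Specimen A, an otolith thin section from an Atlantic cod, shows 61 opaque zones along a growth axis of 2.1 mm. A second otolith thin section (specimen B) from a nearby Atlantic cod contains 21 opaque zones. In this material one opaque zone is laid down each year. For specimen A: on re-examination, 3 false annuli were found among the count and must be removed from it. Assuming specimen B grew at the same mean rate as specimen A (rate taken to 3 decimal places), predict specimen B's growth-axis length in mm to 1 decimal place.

0.8 mm

Specimen A: after corrections the count is 61 − 3 = 58 opaque zones.
A: 2.1 mm over 58 years gives 2.1 / 58 ≈ 0.036 mm/yr.
Length of B = 0.036 × 21 = 0.8 mm.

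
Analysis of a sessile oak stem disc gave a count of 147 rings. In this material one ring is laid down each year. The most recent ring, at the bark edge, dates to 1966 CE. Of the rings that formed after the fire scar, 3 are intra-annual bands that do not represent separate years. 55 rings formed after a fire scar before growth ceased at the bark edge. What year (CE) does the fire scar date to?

1914 CE

55 rings formed after the fire scar.
Excluding 3 false rings: 55 − 3 = 52.
The ring at the bark edge is 1966 CE, so the fire scar dates to 1966 − 52 = 1914 CE.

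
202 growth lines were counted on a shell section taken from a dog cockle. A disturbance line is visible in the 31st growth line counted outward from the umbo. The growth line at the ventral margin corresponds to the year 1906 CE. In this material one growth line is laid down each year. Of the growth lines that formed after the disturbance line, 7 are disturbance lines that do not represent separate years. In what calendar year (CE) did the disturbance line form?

1742 CE

Between growth line 31 and the ventral margin there are 202 − 31 = 171 growth lines.
Removing the 7 false growth lines leaves 171 − 7 = 164 true growth lines beyond the disturbance line.
1906 − 164 = 1742 CE.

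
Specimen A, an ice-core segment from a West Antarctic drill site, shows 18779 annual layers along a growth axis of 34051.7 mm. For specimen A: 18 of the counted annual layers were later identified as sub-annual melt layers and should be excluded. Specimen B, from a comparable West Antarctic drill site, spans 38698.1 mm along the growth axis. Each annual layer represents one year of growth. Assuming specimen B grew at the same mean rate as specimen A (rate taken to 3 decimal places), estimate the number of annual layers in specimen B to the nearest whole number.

Specimen A: after corrections the count is 18779 − 18 = 18761 annual layers.
A: Mean rate = 34051.7 mm / 18761 years ≈ 1.815 mm per year.
Specimen B: 38698.1 mm / 1.815 mm per year = 21321.27 years ≈ 21321 annual layers.

21321 annual layers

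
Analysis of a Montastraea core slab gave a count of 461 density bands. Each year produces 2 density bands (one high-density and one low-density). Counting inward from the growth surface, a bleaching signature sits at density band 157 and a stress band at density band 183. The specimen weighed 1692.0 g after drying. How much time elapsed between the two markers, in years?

Separation: 183 − 157 = 26 density bands.
Dividing by 2 density bands per year: 26 / 2 = 13 years.

13 years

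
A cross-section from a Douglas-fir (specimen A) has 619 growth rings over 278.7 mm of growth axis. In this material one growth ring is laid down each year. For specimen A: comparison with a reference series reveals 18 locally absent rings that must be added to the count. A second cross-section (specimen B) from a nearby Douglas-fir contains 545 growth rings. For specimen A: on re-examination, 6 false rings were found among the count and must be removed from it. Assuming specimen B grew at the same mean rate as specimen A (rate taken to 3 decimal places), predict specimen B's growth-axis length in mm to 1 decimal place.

240.9 mm

Specimen A: correcting the raw count gives 619 − 6 + 18 = 631 true growth rings.
A: 278.7 mm over 631 years gives 278.7 / 631 ≈ 0.442 mm/year.
B's length ≈ 0.442 × 545 = 240.9 mm.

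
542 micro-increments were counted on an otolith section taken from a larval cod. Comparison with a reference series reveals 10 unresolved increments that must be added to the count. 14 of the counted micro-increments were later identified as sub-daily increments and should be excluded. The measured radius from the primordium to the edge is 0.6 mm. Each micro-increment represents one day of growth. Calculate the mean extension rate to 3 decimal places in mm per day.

0.001 mm per day

Correcting the raw count gives 542 − 14 + 10 = 538 true micro-increments.
Mean rate = 0.6 mm / 538 days ≈ 0.001 mm per day.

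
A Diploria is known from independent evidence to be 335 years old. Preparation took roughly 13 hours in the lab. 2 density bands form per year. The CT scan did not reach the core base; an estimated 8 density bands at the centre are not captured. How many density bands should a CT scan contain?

335 years at 2 density bands per year gives 335 × 2 = 670 density bands.
Subtracting the 8 density bands not captured gives 670 − 8 = 662 density bands in the record.

662 density bands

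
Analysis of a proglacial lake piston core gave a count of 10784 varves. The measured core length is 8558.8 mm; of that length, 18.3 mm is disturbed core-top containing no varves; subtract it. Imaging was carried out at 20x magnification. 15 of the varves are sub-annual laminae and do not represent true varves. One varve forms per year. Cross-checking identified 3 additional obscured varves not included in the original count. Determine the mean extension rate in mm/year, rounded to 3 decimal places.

0.793 mm/year

Adjusted count: 10784 − 15 + 3 = 10772 varves.
The growth record spans 8558.8 − 18.3 = 8540.5 mm.
Mean rate = 8540.5 mm / 10772 years ≈ 0.793 mm/year.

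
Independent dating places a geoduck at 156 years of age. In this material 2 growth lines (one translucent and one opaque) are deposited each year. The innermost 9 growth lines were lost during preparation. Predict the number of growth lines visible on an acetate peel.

303 growth lines

156 years at 2 growth lines per year gives 156 × 2 = 312 growth lines.
Less the 9 uncaptured growth lines: 312 − 9 = 303.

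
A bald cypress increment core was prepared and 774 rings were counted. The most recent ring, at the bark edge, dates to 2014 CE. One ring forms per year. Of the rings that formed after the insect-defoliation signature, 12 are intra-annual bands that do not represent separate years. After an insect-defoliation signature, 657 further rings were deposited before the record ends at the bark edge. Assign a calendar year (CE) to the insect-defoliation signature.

657 rings formed after the insect-defoliation signature.
657 − 12 false = 645 true rings after the insect-defoliation signature.
2014 − 645 = 1369 CE.

1369 CE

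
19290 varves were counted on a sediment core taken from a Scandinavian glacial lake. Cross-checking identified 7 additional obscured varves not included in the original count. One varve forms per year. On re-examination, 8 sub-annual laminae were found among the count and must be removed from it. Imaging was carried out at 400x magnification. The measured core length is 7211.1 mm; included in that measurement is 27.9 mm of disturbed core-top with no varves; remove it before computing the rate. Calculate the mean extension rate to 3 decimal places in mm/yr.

True varve count = 19290 − 8 + 7 = 19289.
The growth record spans 7211.1 − 27.9 = 7183.2 mm.
Mean rate = 7183.2 mm / 19289 years ≈ 0.372 mm/yr.

0.372 mm/yr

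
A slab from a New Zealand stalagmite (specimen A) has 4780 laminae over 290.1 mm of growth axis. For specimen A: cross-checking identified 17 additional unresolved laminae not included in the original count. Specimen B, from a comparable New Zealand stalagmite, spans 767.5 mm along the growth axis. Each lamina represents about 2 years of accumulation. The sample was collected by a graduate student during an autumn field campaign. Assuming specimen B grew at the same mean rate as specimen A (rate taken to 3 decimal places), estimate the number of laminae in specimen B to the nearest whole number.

Specimen A: correcting the raw count gives 4780 + 17 = 4797 true laminae.
Specimen A: 4797 laminae at 2 years each span 4797 × 2 = 9594 years.
A: Extension rate ≈ 290.1 / 9594 = 0.030 mm per year.
For B, 767.5 / 0.030 = 25583.33 years; at 2 years per lamina that is 25583.33 / 2 ≈ 12792 laminae.

12792 laminae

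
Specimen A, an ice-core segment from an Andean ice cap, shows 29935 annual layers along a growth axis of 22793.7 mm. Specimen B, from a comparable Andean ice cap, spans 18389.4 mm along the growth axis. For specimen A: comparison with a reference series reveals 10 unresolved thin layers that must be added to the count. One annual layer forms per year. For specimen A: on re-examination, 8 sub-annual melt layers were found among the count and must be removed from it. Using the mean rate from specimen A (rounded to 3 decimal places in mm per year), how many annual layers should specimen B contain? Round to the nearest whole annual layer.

Specimen A: true annual layer count = 29935 − 8 + 10 = 29937.
A: 22793.7 mm over 29937 years gives 22793.7 / 29937 ≈ 0.761 mm/yr.
B spans 18389.4 / 0.761 = 24164.78 years ≈ 24165 annual layers.

24165 annual layers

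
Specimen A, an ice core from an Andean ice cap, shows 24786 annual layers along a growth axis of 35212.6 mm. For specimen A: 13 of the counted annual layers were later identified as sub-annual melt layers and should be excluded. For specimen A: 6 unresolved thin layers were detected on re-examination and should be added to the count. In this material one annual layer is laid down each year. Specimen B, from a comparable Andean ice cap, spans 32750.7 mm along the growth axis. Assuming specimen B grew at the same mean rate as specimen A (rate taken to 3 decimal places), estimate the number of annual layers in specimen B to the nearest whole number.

23048 annual layers

Specimen A: true annual layer count = 24786 − 13 + 6 = 24779.
A: Mean rate = 35212.6 mm / 24779 years ≈ 1.421 mm/yr.
Specimen B: 32750.7 mm / 1.421 mm per year = 23047.64 years ≈ 23048 annual layers.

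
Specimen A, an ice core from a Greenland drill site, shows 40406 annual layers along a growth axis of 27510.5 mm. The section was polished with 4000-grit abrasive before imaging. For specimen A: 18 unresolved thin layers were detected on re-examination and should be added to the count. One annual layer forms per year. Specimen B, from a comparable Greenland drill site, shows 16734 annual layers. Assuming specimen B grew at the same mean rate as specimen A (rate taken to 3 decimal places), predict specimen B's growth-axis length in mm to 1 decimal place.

11395.9 mm

Specimen A: true annual layer count = 40406 + 18 = 40424.
A: 27510.5 mm over 40424 years gives 27510.5 / 40424 ≈ 0.681 mm/year.
Length of B = 0.681 × 16734 = 11395.9 mm.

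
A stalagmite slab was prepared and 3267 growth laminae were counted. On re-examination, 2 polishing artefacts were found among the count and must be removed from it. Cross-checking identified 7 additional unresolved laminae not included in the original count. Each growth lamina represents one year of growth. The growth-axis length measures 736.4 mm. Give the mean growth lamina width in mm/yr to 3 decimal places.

0.225 mm/yr

Correcting the raw count gives 3267 − 2 + 7 = 3272 true growth laminae.
Extension rate ≈ 736.4 / 3272 = 0.225 mm/yr.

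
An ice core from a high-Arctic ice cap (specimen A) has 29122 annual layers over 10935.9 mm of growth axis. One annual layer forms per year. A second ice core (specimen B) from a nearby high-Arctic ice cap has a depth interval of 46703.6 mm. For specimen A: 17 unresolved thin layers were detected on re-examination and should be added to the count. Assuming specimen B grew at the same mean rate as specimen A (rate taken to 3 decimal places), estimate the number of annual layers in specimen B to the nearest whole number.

Specimen A: after corrections the count is 29122 + 17 = 29139 annual layers.
A: 10935.9 mm over 29139 years gives 10935.9 / 29139 ≈ 0.375 mm/year.
B spans 46703.6 / 0.375 = 124542.93 years ≈ 124543 annual layers.

124543 annual layers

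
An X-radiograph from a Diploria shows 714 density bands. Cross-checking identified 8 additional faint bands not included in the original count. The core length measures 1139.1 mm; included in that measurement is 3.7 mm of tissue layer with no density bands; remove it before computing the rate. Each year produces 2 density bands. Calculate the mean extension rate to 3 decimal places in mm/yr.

3.145 mm/yr

After corrections the count is 714 + 8 = 722 density bands.
722 density bands at 2 per year is 722 / 2 = 361 years.
The growth record spans 1139.1 − 3.7 = 1135.4 mm.
Extension rate ≈ 1135.4 / 361 = 3.145 mm/yr.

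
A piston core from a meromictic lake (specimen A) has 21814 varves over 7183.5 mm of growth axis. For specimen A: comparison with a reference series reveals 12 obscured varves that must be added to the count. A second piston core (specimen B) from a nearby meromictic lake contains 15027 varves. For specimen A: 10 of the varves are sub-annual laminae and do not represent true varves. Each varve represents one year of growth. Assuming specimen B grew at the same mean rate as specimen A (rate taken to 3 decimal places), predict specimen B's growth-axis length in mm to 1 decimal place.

Specimen A: adjusted count: 21814 − 10 + 12 = 21816 varves.
A: 7183.5 mm over 21816 years gives 7183.5 / 21816 ≈ 0.329 mm/year.
For B, 0.329 mm/year × 15027 years = 4943.9 mm.

4943.9 mm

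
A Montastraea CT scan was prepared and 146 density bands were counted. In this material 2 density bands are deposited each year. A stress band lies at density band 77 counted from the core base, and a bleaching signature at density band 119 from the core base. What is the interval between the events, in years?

Separation: 119 − 77 = 42 density bands.
42 density bands at 2 per year is 42 / 2 = 21 years.

21 yr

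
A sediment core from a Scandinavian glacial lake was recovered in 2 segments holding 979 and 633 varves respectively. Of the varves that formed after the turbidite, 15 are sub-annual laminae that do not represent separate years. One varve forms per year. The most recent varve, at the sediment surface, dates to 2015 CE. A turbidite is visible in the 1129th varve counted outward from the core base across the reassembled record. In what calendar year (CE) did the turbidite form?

Total varves = 979 + 633 = 1612.
Between varve 1129 and the sediment surface there are 1612 − 1129 = 483 varves.
Removing the 15 false varves leaves 483 − 15 = 468 true varves beyond the turbidite.
The varve at the sediment surface is 2015 CE, so the turbidite dates to 2015 − 468 = 1547 CE.

1547 CE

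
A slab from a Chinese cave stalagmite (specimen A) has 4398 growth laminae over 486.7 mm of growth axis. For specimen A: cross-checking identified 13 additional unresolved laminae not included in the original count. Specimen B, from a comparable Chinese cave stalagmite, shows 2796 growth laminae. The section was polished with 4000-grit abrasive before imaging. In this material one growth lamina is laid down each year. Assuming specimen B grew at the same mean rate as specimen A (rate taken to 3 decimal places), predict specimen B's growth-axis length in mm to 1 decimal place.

Specimen A: correcting the raw count gives 4398 + 13 = 4411 true growth laminae.
A: 486.7 mm over 4411 years gives 486.7 / 4411 ≈ 0.110 mm/yr.
B's length ≈ 0.110 × 2796 = 307.6 mm.

307.6 mm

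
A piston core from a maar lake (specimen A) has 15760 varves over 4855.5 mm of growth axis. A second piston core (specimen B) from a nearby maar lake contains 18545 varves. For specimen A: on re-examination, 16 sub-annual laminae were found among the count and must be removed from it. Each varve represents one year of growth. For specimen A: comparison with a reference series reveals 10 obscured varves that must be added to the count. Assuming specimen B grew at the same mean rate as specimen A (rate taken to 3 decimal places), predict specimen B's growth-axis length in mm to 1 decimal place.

Specimen A: adjusted count: 15760 − 16 + 10 = 15754 varves.
A: Extension rate ≈ 4855.5 / 15754 = 0.308 mm/yr.
B's length ≈ 0.308 × 18545 = 5711.9 mm.

5711.9 mm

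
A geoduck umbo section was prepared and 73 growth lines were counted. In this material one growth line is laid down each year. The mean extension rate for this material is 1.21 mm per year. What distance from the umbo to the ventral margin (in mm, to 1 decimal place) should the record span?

88.3 mm

The record spans 73 years at 1.21 mm per year.
Length ≈ 1.21 × 73 = 88.3 mm.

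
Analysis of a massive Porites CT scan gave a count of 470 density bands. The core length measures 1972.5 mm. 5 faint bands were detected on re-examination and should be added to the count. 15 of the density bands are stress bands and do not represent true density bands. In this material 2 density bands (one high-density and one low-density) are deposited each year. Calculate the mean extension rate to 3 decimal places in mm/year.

8.576 mm/year

Correcting the raw count gives 470 − 15 + 5 = 460 true density bands.
460 density bands at 2 per year is 460 / 2 = 230 years.
Extension rate ≈ 1972.5 / 230 = 8.576 mm/year.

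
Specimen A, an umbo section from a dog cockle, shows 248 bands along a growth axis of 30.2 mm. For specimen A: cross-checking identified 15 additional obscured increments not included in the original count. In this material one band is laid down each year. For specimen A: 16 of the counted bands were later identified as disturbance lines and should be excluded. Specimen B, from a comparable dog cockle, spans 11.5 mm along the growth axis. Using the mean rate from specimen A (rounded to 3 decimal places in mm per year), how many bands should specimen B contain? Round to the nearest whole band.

Specimen A: correcting the raw count gives 248 − 16 + 15 = 247 true bands.
A: Mean rate = 30.2 mm / 247 years ≈ 0.122 mm/year.
Specimen B: 11.5 mm / 0.122 mm per year = 94.26 years ≈ 94 bands.

94 bands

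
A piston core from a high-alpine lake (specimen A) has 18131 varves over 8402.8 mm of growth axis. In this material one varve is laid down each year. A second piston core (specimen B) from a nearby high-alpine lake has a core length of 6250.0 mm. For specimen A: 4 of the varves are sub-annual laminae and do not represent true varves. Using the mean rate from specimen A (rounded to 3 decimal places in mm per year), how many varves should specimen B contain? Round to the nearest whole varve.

Specimen A: correcting the raw count gives 18131 − 4 = 18127 true varves.
A: Extension rate ≈ 8402.8 / 18127 = 0.464 mm/year.
B spans 6250.0 / 0.464 = 13469.83 years ≈ 13470 varves.

13470 varves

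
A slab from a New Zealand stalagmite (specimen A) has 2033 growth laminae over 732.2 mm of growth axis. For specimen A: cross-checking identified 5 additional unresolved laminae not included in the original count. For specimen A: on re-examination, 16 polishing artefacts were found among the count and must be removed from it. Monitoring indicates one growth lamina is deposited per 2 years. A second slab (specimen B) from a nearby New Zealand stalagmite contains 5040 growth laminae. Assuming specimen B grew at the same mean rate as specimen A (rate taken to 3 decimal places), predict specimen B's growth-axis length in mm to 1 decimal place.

1824.5 mm

Specimen A: after corrections the count is 2033 − 16 + 5 = 2022 growth laminae.
Specimen A: multiplying by 2 years per growth lamina: 2022 × 2 = 4044 years.
A: 732.2 mm over 4044 years gives 732.2 / 4044 ≈ 0.181 mm/year.
Specimen B: 5040 growth laminae at 2 years each span 5040 × 2 = 10080 years. Length of B = 0.181 × 10080 = 1824.5 mm.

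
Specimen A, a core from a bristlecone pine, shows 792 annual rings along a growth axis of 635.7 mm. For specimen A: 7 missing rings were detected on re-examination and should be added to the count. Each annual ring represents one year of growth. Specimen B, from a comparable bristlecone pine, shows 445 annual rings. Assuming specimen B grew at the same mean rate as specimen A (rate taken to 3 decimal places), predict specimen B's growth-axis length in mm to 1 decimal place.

354.2 mm

Specimen A: true annual ring count = 792 + 7 = 799.
A: Mean rate = 635.7 mm / 799 years ≈ 0.796 mm per year.
Length of B = 0.796 × 445 = 354.2 mm.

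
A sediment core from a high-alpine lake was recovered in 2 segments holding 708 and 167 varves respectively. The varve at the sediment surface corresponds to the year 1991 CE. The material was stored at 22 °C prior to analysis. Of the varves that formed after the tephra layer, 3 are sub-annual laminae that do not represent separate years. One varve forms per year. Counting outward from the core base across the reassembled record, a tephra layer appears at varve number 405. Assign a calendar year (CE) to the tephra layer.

1524 CE

Total varves = 708 + 167 = 875.
875 − 405 = 470 varves lie beyond the tephra layer toward the sediment surface.
470 − 3 false = 467 true varves after the tephra layer.
The varve at the sediment surface is 1991 CE, so the tephra layer dates to 1991 − 467 = 1524 CE.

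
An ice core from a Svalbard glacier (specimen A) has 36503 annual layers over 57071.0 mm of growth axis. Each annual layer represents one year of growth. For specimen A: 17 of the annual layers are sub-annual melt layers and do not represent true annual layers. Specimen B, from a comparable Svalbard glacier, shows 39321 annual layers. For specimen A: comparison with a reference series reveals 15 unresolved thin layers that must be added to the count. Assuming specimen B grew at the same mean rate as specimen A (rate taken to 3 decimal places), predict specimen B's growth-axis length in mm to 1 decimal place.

61498.0 mm

Specimen A: true annual layer count = 36503 − 17 + 15 = 36501.
A: Extension rate ≈ 57071.0 / 36501 = 1.564 mm/year.
Length of B = 1.564 × 39321 = 61498.0 mm.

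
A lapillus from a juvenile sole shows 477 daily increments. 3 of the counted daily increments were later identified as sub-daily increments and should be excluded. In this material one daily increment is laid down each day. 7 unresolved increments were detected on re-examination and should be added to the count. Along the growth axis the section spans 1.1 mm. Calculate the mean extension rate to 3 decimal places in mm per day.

True daily increment count = 477 − 3 + 7 = 481.
Mean rate = 1.1 mm / 481 days ≈ 0.002 mm per day.

0.002 mm per day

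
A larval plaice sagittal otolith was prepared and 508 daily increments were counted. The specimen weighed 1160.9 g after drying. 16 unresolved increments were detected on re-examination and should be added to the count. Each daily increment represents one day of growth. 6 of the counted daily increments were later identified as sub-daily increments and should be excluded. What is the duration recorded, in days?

518 d

After corrections the count is 508 − 6 + 16 = 518 daily increments.
With a one-to-one daily increment periodicity this is 518 days.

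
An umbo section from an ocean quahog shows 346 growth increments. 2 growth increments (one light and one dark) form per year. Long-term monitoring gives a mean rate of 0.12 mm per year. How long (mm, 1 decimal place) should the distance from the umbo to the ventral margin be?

20.8 mm

346 growth increments at 2 per year is 346 / 2 = 173 years.
Length ≈ 0.12 × 173 = 20.8 mm.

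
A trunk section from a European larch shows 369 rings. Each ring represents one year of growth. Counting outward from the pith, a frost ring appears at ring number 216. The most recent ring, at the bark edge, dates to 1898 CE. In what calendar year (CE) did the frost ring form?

The frost ring sits at ring 216 from the pith, so 369 − 216 = 153 rings formed after it.
Counting back 153 years from 1898 CE places the frost ring in 1898 − 153 = 1745 CE.

1745 CE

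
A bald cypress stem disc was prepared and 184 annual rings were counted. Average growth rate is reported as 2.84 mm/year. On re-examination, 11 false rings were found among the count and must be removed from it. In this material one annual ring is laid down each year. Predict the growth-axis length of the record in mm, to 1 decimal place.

Correcting the raw count gives 184 − 11 = 173 true annual rings.
173 years at 2.84 mm/year gives 2.84 × 173 = 491.3 mm.

491.3 mm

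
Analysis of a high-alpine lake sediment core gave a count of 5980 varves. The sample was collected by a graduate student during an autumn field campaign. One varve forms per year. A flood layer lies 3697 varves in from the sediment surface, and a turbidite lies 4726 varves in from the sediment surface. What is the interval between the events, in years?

Separation: 4726 − 3697 = 1029 varves.
That is 1029 years at one varve per year.

1029 years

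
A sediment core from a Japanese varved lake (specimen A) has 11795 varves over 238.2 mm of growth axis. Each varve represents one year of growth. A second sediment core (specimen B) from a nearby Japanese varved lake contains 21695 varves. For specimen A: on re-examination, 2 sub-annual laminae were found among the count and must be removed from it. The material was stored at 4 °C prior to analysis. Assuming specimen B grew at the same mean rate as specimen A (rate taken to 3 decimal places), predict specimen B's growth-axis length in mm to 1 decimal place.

Specimen A: correcting the raw count gives 11795 − 2 = 11793 true varves.
A: Mean rate = 238.2 mm / 11793 years ≈ 0.020 mm/yr.
For B, 0.020 mm/year × 21695 years = 433.9 mm.

433.9 mm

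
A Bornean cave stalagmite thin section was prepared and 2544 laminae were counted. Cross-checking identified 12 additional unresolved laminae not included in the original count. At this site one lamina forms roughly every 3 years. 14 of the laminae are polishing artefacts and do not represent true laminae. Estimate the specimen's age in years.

7626 yr

Adjusted count: 2544 − 14 + 12 = 2542 laminae.
At 3 years per lamina, 2542 × 3 = 7626 years.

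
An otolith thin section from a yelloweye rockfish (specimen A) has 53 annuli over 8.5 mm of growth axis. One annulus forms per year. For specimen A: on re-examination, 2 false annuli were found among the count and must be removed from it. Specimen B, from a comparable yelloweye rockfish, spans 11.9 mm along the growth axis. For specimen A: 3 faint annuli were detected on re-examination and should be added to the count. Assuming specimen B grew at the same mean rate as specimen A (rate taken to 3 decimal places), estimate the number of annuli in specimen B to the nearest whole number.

Specimen A: correcting the raw count gives 53 − 2 + 3 = 54 true annuli.
A: 8.5 mm over 54 years gives 8.5 / 54 ≈ 0.157 mm/year.
B spans 11.9 / 0.157 = 75.80 years ≈ 76 annuli.

76 annuli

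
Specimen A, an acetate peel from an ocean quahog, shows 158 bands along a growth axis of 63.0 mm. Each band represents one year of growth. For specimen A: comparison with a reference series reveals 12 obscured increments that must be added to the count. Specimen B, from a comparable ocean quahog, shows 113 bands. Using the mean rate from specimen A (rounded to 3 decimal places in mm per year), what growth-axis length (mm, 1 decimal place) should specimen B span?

Specimen A: after corrections the count is 158 + 12 = 170 bands.
A: 63.0 mm over 170 years gives 63.0 / 170 ≈ 0.371 mm/year.
B's length ≈ 0.371 × 113 = 41.9 mm.

41.9 mm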